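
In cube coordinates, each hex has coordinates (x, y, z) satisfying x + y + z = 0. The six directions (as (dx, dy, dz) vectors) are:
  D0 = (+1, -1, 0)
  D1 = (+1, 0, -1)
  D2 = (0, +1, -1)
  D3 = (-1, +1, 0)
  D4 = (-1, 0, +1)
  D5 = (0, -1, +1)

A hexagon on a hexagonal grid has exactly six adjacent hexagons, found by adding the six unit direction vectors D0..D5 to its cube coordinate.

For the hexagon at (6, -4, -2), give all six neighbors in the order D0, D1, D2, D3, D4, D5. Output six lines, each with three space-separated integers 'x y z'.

Center: (6, -4, -2). Add each direction:
  D0: (6, -4, -2) + (1, -1, 0) = (7, -5, -2)
  D1: (6, -4, -2) + (1, 0, -1) = (7, -4, -3)
  D2: (6, -4, -2) + (0, 1, -1) = (6, -3, -3)
  D3: (6, -4, -2) + (-1, 1, 0) = (5, -3, -2)
  D4: (6, -4, -2) + (-1, 0, 1) = (5, -4, -1)
  D5: (6, -4, -2) + (0, -1, 1) = (6, -5, -1)

Answer: 7 -5 -2
7 -4 -3
6 -3 -3
5 -3 -2
5 -4 -1
6 -5 -1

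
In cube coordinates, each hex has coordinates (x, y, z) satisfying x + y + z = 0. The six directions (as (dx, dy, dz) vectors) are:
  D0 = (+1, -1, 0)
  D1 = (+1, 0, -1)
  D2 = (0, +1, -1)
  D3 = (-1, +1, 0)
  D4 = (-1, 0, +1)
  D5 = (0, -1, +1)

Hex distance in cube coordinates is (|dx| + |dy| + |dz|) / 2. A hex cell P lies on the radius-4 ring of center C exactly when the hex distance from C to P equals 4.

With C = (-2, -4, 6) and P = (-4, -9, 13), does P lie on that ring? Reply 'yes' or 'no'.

|px - cx| = |-4 - (-2)| = 2
|py - cy| = |-9 - (-4)| = 5
|pz - cz| = |13 - 6| = 7
distance = (2+5+7)/2 = 14/2 = 7
radius = 4; distance != radius -> no

Answer: no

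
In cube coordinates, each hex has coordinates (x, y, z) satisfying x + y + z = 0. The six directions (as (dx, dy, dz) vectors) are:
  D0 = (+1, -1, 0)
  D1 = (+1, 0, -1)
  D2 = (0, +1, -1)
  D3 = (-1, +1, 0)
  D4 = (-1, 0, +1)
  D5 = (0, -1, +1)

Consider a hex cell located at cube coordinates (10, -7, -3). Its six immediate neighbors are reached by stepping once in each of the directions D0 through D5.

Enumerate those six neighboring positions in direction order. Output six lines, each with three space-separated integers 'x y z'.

Center: (10, -7, -3). Add each direction:
  D0: (10, -7, -3) + (1, -1, 0) = (11, -8, -3)
  D1: (10, -7, -3) + (1, 0, -1) = (11, -7, -4)
  D2: (10, -7, -3) + (0, 1, -1) = (10, -6, -4)
  D3: (10, -7, -3) + (-1, 1, 0) = (9, -6, -3)
  D4: (10, -7, -3) + (-1, 0, 1) = (9, -7, -2)
  D5: (10, -7, -3) + (0, -1, 1) = (10, -8, -2)

Answer: 11 -8 -3
11 -7 -4
10 -6 -4
9 -6 -3
9 -7 -2
10 -8 -2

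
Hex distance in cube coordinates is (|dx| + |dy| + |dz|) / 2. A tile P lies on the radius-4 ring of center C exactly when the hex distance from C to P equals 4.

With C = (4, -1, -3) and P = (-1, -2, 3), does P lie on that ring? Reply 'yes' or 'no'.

Answer: no

Derivation:
|px - cx| = |-1 - 4| = 5
|py - cy| = |-2 - (-1)| = 1
|pz - cz| = |3 - (-3)| = 6
distance = (5+1+6)/2 = 12/2 = 6
radius = 4; distance != radius -> no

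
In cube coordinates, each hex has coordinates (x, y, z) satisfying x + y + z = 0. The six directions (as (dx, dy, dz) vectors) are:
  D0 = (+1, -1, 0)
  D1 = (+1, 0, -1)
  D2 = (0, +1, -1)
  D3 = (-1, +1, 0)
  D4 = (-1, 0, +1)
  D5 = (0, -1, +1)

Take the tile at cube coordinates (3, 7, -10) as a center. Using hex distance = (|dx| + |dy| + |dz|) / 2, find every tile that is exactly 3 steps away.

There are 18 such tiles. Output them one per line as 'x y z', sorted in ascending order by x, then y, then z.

Answer: 0 7 -7
0 8 -8
0 9 -9
0 10 -10
1 6 -7
1 10 -11
2 5 -7
2 10 -12
3 4 -7
3 10 -13
4 4 -8
4 9 -13
5 4 -9
5 8 -13
6 4 -10
6 5 -11
6 6 -12
6 7 -13

Derivation:
Walk ring at distance 3 from (3, 7, -10):
Start at center + D4*3 = (0, 7, -7)
  hex 0: (0, 7, -7)
  hex 1: (1, 6, -7)
  hex 2: (2, 5, -7)
  hex 3: (3, 4, -7)
  hex 4: (4, 4, -8)
  hex 5: (5, 4, -9)
  hex 6: (6, 4, -10)
  hex 7: (6, 5, -11)
  hex 8: (6, 6, -12)
  hex 9: (6, 7, -13)
  hex 10: (5, 8, -13)
  hex 11: (4, 9, -13)
  hex 12: (3, 10, -13)
  hex 13: (2, 10, -12)
  hex 14: (1, 10, -11)
  hex 15: (0, 10, -10)
  hex 16: (0, 9, -9)
  hex 17: (0, 8, -8)
Sorted: 18 hexes.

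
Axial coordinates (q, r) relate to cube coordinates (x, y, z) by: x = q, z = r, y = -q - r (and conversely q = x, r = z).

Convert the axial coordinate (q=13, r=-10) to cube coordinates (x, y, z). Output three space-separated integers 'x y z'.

x = q = 13
z = r = -10
y = -x - z = -(13) - (-10) = -3

Answer: 13 -3 -10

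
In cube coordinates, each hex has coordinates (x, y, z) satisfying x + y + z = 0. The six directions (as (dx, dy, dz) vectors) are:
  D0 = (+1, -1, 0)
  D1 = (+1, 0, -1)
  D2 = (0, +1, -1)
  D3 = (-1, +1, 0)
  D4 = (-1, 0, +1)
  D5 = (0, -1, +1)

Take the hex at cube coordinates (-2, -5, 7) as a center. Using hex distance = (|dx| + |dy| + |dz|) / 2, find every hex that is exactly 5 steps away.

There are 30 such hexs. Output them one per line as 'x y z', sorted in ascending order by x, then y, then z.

Walk ring at distance 5 from (-2, -5, 7):
Start at center + D4*5 = (-7, -5, 12)
  hex 0: (-7, -5, 12)
  hex 1: (-6, -6, 12)
  hex 2: (-5, -7, 12)
  hex 3: (-4, -8, 12)
  hex 4: (-3, -9, 12)
  hex 5: (-2, -10, 12)
  hex 6: (-1, -10, 11)
  hex 7: (0, -10, 10)
  hex 8: (1, -10, 9)
  hex 9: (2, -10, 8)
  hex 10: (3, -10, 7)
  hex 11: (3, -9, 6)
  hex 12: (3, -8, 5)
  hex 13: (3, -7, 4)
  hex 14: (3, -6, 3)
  hex 15: (3, -5, 2)
  hex 16: (2, -4, 2)
  hex 17: (1, -3, 2)
  hex 18: (0, -2, 2)
  hex 19: (-1, -1, 2)
  hex 20: (-2, 0, 2)
  hex 21: (-3, 0, 3)
  hex 22: (-4, 0, 4)
  hex 23: (-5, 0, 5)
  hex 24: (-6, 0, 6)
  hex 25: (-7, 0, 7)
  hex 26: (-7, -1, 8)
  hex 27: (-7, -2, 9)
  hex 28: (-7, -3, 10)
  hex 29: (-7, -4, 11)
Sorted: 30 hexes.

Answer: -7 -5 12
-7 -4 11
-7 -3 10
-7 -2 9
-7 -1 8
-7 0 7
-6 -6 12
-6 0 6
-5 -7 12
-5 0 5
-4 -8 12
-4 0 4
-3 -9 12
-3 0 3
-2 -10 12
-2 0 2
-1 -10 11
-1 -1 2
0 -10 10
0 -2 2
1 -10 9
1 -3 2
2 -10 8
2 -4 2
3 -10 7
3 -9 6
3 -8 5
3 -7 4
3 -6 3
3 -5 2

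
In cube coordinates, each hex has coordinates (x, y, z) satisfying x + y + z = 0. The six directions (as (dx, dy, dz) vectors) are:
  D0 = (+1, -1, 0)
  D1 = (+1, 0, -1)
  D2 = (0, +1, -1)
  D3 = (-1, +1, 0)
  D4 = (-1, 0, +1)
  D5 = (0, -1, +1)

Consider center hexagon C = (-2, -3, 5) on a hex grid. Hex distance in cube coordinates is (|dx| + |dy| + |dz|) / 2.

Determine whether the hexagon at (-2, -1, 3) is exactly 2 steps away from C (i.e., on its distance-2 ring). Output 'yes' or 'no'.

Answer: yes

Derivation:
|px - cx| = |-2 - (-2)| = 0
|py - cy| = |-1 - (-3)| = 2
|pz - cz| = |3 - 5| = 2
distance = (0+2+2)/2 = 4/2 = 2
radius = 2; distance == radius -> yes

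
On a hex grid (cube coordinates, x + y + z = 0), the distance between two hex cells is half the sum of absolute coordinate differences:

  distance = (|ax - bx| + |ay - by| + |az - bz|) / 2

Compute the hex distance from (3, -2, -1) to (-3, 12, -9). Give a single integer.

|ax - bx| = |3 - (-3)| = 6
|ay - by| = |-2 - 12| = 14
|az - bz| = |-1 - (-9)| = 8
distance = (6 + 14 + 8) / 2 = 28 / 2 = 14

Answer: 14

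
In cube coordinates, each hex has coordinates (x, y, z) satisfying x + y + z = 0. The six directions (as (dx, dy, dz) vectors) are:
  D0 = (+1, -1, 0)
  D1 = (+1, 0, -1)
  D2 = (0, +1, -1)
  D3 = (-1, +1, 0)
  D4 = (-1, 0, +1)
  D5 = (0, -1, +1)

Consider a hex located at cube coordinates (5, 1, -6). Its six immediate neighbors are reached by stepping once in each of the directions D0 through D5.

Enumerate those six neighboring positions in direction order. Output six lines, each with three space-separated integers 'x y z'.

Center: (5, 1, -6). Add each direction:
  D0: (5, 1, -6) + (1, -1, 0) = (6, 0, -6)
  D1: (5, 1, -6) + (1, 0, -1) = (6, 1, -7)
  D2: (5, 1, -6) + (0, 1, -1) = (5, 2, -7)
  D3: (5, 1, -6) + (-1, 1, 0) = (4, 2, -6)
  D4: (5, 1, -6) + (-1, 0, 1) = (4, 1, -5)
  D5: (5, 1, -6) + (0, -1, 1) = (5, 0, -5)

Answer: 6 0 -6
6 1 -7
5 2 -7
4 2 -6
4 1 -5
5 0 -5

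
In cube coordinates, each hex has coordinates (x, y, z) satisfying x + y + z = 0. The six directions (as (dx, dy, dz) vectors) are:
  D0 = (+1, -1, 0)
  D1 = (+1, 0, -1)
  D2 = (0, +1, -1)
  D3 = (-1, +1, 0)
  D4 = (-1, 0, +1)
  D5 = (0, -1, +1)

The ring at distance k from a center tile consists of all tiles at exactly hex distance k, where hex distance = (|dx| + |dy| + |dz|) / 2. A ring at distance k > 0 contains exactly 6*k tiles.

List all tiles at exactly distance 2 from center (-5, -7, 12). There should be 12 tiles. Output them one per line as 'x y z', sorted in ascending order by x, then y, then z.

Answer: -7 -7 14
-7 -6 13
-7 -5 12
-6 -8 14
-6 -5 11
-5 -9 14
-5 -5 10
-4 -9 13
-4 -6 10
-3 -9 12
-3 -8 11
-3 -7 10

Derivation:
Walk ring at distance 2 from (-5, -7, 12):
Start at center + D4*2 = (-7, -7, 14)
  hex 0: (-7, -7, 14)
  hex 1: (-6, -8, 14)
  hex 2: (-5, -9, 14)
  hex 3: (-4, -9, 13)
  hex 4: (-3, -9, 12)
  hex 5: (-3, -8, 11)
  hex 6: (-3, -7, 10)
  hex 7: (-4, -6, 10)
  hex 8: (-5, -5, 10)
  hex 9: (-6, -5, 11)
  hex 10: (-7, -5, 12)
  hex 11: (-7, -6, 13)
Sorted: 12 hexes.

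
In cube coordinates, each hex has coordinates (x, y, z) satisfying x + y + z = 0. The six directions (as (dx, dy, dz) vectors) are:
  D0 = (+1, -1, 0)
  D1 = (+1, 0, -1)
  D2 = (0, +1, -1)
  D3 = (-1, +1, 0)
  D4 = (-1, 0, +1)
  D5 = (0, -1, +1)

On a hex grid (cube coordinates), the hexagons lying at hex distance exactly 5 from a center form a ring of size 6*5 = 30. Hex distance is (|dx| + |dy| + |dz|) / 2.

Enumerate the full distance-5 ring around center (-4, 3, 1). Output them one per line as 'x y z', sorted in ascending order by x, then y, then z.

Walk ring at distance 5 from (-4, 3, 1):
Start at center + D4*5 = (-9, 3, 6)
  hex 0: (-9, 3, 6)
  hex 1: (-8, 2, 6)
  hex 2: (-7, 1, 6)
  hex 3: (-6, 0, 6)
  hex 4: (-5, -1, 6)
  hex 5: (-4, -2, 6)
  hex 6: (-3, -2, 5)
  hex 7: (-2, -2, 4)
  hex 8: (-1, -2, 3)
  hex 9: (0, -2, 2)
  hex 10: (1, -2, 1)
  hex 11: (1, -1, 0)
  hex 12: (1, 0, -1)
  hex 13: (1, 1, -2)
  hex 14: (1, 2, -3)
  hex 15: (1, 3, -4)
  hex 16: (0, 4, -4)
  hex 17: (-1, 5, -4)
  hex 18: (-2, 6, -4)
  hex 19: (-3, 7, -4)
  hex 20: (-4, 8, -4)
  hex 21: (-5, 8, -3)
  hex 22: (-6, 8, -2)
  hex 23: (-7, 8, -1)
  hex 24: (-8, 8, 0)
  hex 25: (-9, 8, 1)
  hex 26: (-9, 7, 2)
  hex 27: (-9, 6, 3)
  hex 28: (-9, 5, 4)
  hex 29: (-9, 4, 5)
Sorted: 30 hexes.

Answer: -9 3 6
-9 4 5
-9 5 4
-9 6 3
-9 7 2
-9 8 1
-8 2 6
-8 8 0
-7 1 6
-7 8 -1
-6 0 6
-6 8 -2
-5 -1 6
-5 8 -3
-4 -2 6
-4 8 -4
-3 -2 5
-3 7 -4
-2 -2 4
-2 6 -4
-1 -2 3
-1 5 -4
0 -2 2
0 4 -4
1 -2 1
1 -1 0
1 0 -1
1 1 -2
1 2 -3
1 3 -4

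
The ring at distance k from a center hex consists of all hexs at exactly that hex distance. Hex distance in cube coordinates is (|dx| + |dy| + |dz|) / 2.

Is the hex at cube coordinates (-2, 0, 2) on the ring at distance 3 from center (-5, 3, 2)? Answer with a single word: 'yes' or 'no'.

Answer: yes

Derivation:
|px - cx| = |-2 - (-5)| = 3
|py - cy| = |0 - 3| = 3
|pz - cz| = |2 - 2| = 0
distance = (3+3+0)/2 = 6/2 = 3
radius = 3; distance == radius -> yes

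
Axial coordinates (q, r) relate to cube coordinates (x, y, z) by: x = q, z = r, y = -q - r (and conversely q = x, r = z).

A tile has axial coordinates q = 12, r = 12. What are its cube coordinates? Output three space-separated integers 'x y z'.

Answer: 12 -24 12

Derivation:
x = q = 12
z = r = 12
y = -x - z = -(12) - (12) = -24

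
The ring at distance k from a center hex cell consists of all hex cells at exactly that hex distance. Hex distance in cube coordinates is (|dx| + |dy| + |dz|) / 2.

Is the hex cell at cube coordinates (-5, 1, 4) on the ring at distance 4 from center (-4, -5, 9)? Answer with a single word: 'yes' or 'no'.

Answer: no

Derivation:
|px - cx| = |-5 - (-4)| = 1
|py - cy| = |1 - (-5)| = 6
|pz - cz| = |4 - 9| = 5
distance = (1+6+5)/2 = 12/2 = 6
radius = 4; distance != radius -> no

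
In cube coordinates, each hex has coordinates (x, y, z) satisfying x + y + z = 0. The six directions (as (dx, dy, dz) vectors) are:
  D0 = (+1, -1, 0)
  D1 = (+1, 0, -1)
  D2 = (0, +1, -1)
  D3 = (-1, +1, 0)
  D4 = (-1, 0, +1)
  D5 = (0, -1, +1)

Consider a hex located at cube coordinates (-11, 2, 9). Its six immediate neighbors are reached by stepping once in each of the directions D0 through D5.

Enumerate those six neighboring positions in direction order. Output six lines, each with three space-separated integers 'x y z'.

Answer: -10 1 9
-10 2 8
-11 3 8
-12 3 9
-12 2 10
-11 1 10

Derivation:
Center: (-11, 2, 9). Add each direction:
  D0: (-11, 2, 9) + (1, -1, 0) = (-10, 1, 9)
  D1: (-11, 2, 9) + (1, 0, -1) = (-10, 2, 8)
  D2: (-11, 2, 9) + (0, 1, -1) = (-11, 3, 8)
  D3: (-11, 2, 9) + (-1, 1, 0) = (-12, 3, 9)
  D4: (-11, 2, 9) + (-1, 0, 1) = (-12, 2, 10)
  D5: (-11, 2, 9) + (0, -1, 1) = (-11, 1, 10)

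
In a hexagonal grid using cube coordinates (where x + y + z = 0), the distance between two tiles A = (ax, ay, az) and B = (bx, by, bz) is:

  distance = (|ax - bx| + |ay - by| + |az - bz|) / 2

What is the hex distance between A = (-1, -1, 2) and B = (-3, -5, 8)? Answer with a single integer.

|ax - bx| = |-1 - (-3)| = 2
|ay - by| = |-1 - (-5)| = 4
|az - bz| = |2 - 8| = 6
distance = (2 + 4 + 6) / 2 = 12 / 2 = 6

Answer: 6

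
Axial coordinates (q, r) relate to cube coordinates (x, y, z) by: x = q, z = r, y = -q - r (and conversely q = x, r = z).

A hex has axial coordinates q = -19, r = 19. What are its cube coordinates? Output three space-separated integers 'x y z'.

Answer: -19 0 19

Derivation:
x = q = -19
z = r = 19
y = -x - z = -(-19) - (19) = 0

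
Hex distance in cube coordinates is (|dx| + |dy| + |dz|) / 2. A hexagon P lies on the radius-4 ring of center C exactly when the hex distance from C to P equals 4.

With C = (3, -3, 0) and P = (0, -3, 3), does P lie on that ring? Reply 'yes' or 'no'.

|px - cx| = |0 - 3| = 3
|py - cy| = |-3 - (-3)| = 0
|pz - cz| = |3 - 0| = 3
distance = (3+0+3)/2 = 6/2 = 3
radius = 4; distance != radius -> no

Answer: no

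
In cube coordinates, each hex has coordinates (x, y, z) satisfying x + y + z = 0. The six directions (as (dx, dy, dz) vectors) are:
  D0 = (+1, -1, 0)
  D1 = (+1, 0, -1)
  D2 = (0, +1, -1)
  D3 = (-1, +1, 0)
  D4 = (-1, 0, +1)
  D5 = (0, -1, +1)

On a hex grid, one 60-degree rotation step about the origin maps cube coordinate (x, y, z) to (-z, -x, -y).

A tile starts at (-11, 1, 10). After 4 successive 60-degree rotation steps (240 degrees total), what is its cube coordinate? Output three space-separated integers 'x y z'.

Answer: 10 -11 1

Derivation:
Start: (-11, 1, 10)
Step 1: (-11, 1, 10) -> (-(10), -(-11), -(1)) = (-10, 11, -1)
Step 2: (-10, 11, -1) -> (-(-1), -(-10), -(11)) = (1, 10, -11)
Step 3: (1, 10, -11) -> (-(-11), -(1), -(10)) = (11, -1, -10)
Step 4: (11, -1, -10) -> (-(-10), -(11), -(-1)) = (10, -11, 1)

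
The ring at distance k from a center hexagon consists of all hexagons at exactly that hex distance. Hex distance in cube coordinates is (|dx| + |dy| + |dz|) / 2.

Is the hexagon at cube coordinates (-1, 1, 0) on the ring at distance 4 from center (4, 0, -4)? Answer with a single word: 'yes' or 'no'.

Answer: no

Derivation:
|px - cx| = |-1 - 4| = 5
|py - cy| = |1 - 0| = 1
|pz - cz| = |0 - (-4)| = 4
distance = (5+1+4)/2 = 10/2 = 5
radius = 4; distance != radius -> no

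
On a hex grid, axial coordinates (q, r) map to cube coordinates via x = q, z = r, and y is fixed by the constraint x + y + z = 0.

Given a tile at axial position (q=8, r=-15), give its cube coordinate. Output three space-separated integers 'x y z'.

x = q = 8
z = r = -15
y = -x - z = -(8) - (-15) = 7

Answer: 8 7 -15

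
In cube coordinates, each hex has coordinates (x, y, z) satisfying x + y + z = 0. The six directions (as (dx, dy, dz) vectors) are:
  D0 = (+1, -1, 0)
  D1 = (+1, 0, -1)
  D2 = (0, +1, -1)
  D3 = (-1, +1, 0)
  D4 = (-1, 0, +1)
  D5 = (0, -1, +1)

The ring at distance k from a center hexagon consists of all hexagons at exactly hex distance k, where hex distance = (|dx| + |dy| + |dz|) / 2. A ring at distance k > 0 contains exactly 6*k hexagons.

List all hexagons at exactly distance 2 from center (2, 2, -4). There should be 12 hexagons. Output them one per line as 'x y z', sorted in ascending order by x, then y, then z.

Walk ring at distance 2 from (2, 2, -4):
Start at center + D4*2 = (0, 2, -2)
  hex 0: (0, 2, -2)
  hex 1: (1, 1, -2)
  hex 2: (2, 0, -2)
  hex 3: (3, 0, -3)
  hex 4: (4, 0, -4)
  hex 5: (4, 1, -5)
  hex 6: (4, 2, -6)
  hex 7: (3, 3, -6)
  hex 8: (2, 4, -6)
  hex 9: (1, 4, -5)
  hex 10: (0, 4, -4)
  hex 11: (0, 3, -3)
Sorted: 12 hexes.

Answer: 0 2 -2
0 3 -3
0 4 -4
1 1 -2
1 4 -5
2 0 -2
2 4 -6
3 0 -3
3 3 -6
4 0 -4
4 1 -5
4 2 -6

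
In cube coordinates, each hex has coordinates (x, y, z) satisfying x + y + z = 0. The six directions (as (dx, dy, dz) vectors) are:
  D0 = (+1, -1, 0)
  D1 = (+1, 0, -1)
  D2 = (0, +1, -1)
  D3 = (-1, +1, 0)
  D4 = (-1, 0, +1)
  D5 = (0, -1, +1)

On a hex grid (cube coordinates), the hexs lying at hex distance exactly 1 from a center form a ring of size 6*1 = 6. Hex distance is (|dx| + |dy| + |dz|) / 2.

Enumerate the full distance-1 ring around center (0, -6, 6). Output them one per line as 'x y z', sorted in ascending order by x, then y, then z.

Answer: -1 -6 7
-1 -5 6
0 -7 7
0 -5 5
1 -7 6
1 -6 5

Derivation:
Walk ring at distance 1 from (0, -6, 6):
Start at center + D4*1 = (-1, -6, 7)
  hex 0: (-1, -6, 7)
  hex 1: (0, -7, 7)
  hex 2: (1, -7, 6)
  hex 3: (1, -6, 5)
  hex 4: (0, -5, 5)
  hex 5: (-1, -5, 6)
Sorted: 6 hexes.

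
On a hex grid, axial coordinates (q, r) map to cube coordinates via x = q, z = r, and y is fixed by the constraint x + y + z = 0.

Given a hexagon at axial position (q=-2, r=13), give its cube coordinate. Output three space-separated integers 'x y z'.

x = q = -2
z = r = 13
y = -x - z = -(-2) - (13) = -11

Answer: -2 -11 13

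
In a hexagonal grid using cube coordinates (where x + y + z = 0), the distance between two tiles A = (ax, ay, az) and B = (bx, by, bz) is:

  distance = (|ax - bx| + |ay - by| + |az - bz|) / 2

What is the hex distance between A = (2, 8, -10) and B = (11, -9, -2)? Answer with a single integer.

|ax - bx| = |2 - 11| = 9
|ay - by| = |8 - (-9)| = 17
|az - bz| = |-10 - (-2)| = 8
distance = (9 + 17 + 8) / 2 = 34 / 2 = 17

Answer: 17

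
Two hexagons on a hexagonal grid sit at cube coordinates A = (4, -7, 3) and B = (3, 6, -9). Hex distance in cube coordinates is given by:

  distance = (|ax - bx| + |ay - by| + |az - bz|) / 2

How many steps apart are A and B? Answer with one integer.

Answer: 13

Derivation:
|ax - bx| = |4 - 3| = 1
|ay - by| = |-7 - 6| = 13
|az - bz| = |3 - (-9)| = 12
distance = (1 + 13 + 12) / 2 = 26 / 2 = 13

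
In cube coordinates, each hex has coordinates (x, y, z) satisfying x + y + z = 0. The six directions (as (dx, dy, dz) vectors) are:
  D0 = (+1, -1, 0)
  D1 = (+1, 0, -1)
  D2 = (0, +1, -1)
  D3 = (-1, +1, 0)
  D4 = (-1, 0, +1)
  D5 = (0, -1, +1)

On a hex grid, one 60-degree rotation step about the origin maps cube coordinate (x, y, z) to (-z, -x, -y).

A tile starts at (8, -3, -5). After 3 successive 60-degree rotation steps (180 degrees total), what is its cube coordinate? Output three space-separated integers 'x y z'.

Start: (8, -3, -5)
Step 1: (8, -3, -5) -> (-(-5), -(8), -(-3)) = (5, -8, 3)
Step 2: (5, -8, 3) -> (-(3), -(5), -(-8)) = (-3, -5, 8)
Step 3: (-3, -5, 8) -> (-(8), -(-3), -(-5)) = (-8, 3, 5)

Answer: -8 3 5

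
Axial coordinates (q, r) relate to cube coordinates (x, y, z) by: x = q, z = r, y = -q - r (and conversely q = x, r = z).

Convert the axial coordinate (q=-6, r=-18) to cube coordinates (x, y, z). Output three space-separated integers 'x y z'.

x = q = -6
z = r = -18
y = -x - z = -(-6) - (-18) = 24

Answer: -6 24 -18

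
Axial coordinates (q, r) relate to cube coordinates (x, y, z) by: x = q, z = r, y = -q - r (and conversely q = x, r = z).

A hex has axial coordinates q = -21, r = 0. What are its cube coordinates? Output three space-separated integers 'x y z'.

Answer: -21 21 0

Derivation:
x = q = -21
z = r = 0
y = -x - z = -(-21) - (0) = 21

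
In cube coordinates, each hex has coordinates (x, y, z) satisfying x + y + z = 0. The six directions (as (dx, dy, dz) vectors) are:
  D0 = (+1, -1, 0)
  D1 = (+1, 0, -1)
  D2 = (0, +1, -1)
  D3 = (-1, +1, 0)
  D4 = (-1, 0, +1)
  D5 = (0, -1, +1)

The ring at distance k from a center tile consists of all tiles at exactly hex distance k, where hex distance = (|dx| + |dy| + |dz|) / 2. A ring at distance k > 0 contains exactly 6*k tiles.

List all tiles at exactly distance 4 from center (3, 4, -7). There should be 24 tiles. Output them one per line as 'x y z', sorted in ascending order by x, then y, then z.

Walk ring at distance 4 from (3, 4, -7):
Start at center + D4*4 = (-1, 4, -3)
  hex 0: (-1, 4, -3)
  hex 1: (0, 3, -3)
  hex 2: (1, 2, -3)
  hex 3: (2, 1, -3)
  hex 4: (3, 0, -3)
  hex 5: (4, 0, -4)
  hex 6: (5, 0, -5)
  hex 7: (6, 0, -6)
  hex 8: (7, 0, -7)
  hex 9: (7, 1, -8)
  hex 10: (7, 2, -9)
  hex 11: (7, 3, -10)
  hex 12: (7, 4, -11)
  hex 13: (6, 5, -11)
  hex 14: (5, 6, -11)
  hex 15: (4, 7, -11)
  hex 16: (3, 8, -11)
  hex 17: (2, 8, -10)
  hex 18: (1, 8, -9)
  hex 19: (0, 8, -8)
  hex 20: (-1, 8, -7)
  hex 21: (-1, 7, -6)
  hex 22: (-1, 6, -5)
  hex 23: (-1, 5, -4)
Sorted: 24 hexes.

Answer: -1 4 -3
-1 5 -4
-1 6 -5
-1 7 -6
-1 8 -7
0 3 -3
0 8 -8
1 2 -3
1 8 -9
2 1 -3
2 8 -10
3 0 -3
3 8 -11
4 0 -4
4 7 -11
5 0 -5
5 6 -11
6 0 -6
6 5 -11
7 0 -7
7 1 -8
7 2 -9
7 3 -10
7 4 -11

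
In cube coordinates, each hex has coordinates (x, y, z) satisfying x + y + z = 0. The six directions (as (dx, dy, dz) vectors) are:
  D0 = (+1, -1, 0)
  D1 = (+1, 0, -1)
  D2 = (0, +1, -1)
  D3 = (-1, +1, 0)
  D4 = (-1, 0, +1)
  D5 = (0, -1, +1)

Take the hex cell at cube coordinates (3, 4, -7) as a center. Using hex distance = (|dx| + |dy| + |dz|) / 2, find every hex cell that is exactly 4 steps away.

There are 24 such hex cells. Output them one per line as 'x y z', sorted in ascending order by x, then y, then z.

Walk ring at distance 4 from (3, 4, -7):
Start at center + D4*4 = (-1, 4, -3)
  hex 0: (-1, 4, -3)
  hex 1: (0, 3, -3)
  hex 2: (1, 2, -3)
  hex 3: (2, 1, -3)
  hex 4: (3, 0, -3)
  hex 5: (4, 0, -4)
  hex 6: (5, 0, -5)
  hex 7: (6, 0, -6)
  hex 8: (7, 0, -7)
  hex 9: (7, 1, -8)
  hex 10: (7, 2, -9)
  hex 11: (7, 3, -10)
  hex 12: (7, 4, -11)
  hex 13: (6, 5, -11)
  hex 14: (5, 6, -11)
  hex 15: (4, 7, -11)
  hex 16: (3, 8, -11)
  hex 17: (2, 8, -10)
  hex 18: (1, 8, -9)
  hex 19: (0, 8, -8)
  hex 20: (-1, 8, -7)
  hex 21: (-1, 7, -6)
  hex 22: (-1, 6, -5)
  hex 23: (-1, 5, -4)
Sorted: 24 hexes.

Answer: -1 4 -3
-1 5 -4
-1 6 -5
-1 7 -6
-1 8 -7
0 3 -3
0 8 -8
1 2 -3
1 8 -9
2 1 -3
2 8 -10
3 0 -3
3 8 -11
4 0 -4
4 7 -11
5 0 -5
5 6 -11
6 0 -6
6 5 -11
7 0 -7
7 1 -8
7 2 -9
7 3 -10
7 4 -11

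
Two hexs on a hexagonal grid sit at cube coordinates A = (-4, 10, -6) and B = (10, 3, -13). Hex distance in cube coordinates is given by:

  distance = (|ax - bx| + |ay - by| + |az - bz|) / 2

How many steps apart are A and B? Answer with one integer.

|ax - bx| = |-4 - 10| = 14
|ay - by| = |10 - 3| = 7
|az - bz| = |-6 - (-13)| = 7
distance = (14 + 7 + 7) / 2 = 28 / 2 = 14

Answer: 14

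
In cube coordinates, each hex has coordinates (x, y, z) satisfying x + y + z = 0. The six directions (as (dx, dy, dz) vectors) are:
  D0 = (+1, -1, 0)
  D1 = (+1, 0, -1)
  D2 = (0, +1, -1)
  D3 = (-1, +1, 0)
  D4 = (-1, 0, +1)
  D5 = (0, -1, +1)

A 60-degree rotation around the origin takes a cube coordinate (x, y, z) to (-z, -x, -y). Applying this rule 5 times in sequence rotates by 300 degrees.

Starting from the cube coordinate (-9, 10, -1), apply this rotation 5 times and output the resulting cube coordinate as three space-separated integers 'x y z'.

Start: (-9, 10, -1)
Step 1: (-9, 10, -1) -> (-(-1), -(-9), -(10)) = (1, 9, -10)
Step 2: (1, 9, -10) -> (-(-10), -(1), -(9)) = (10, -1, -9)
Step 3: (10, -1, -9) -> (-(-9), -(10), -(-1)) = (9, -10, 1)
Step 4: (9, -10, 1) -> (-(1), -(9), -(-10)) = (-1, -9, 10)
Step 5: (-1, -9, 10) -> (-(10), -(-1), -(-9)) = (-10, 1, 9)

Answer: -10 1 9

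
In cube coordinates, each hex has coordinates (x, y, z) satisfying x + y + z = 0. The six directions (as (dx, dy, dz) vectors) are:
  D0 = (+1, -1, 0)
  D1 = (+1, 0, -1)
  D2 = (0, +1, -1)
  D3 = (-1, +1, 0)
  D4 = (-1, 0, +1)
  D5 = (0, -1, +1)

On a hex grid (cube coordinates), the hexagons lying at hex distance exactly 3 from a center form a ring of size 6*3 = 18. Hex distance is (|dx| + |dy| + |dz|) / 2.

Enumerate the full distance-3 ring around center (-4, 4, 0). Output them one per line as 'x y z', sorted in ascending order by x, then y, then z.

Walk ring at distance 3 from (-4, 4, 0):
Start at center + D4*3 = (-7, 4, 3)
  hex 0: (-7, 4, 3)
  hex 1: (-6, 3, 3)
  hex 2: (-5, 2, 3)
  hex 3: (-4, 1, 3)
  hex 4: (-3, 1, 2)
  hex 5: (-2, 1, 1)
  hex 6: (-1, 1, 0)
  hex 7: (-1, 2, -1)
  hex 8: (-1, 3, -2)
  hex 9: (-1, 4, -3)
  hex 10: (-2, 5, -3)
  hex 11: (-3, 6, -3)
  hex 12: (-4, 7, -3)
  hex 13: (-5, 7, -2)
  hex 14: (-6, 7, -1)
  hex 15: (-7, 7, 0)
  hex 16: (-7, 6, 1)
  hex 17: (-7, 5, 2)
Sorted: 18 hexes.

Answer: -7 4 3
-7 5 2
-7 6 1
-7 7 0
-6 3 3
-6 7 -1
-5 2 3
-5 7 -2
-4 1 3
-4 7 -3
-3 1 2
-3 6 -3
-2 1 1
-2 5 -3
-1 1 0
-1 2 -1
-1 3 -2
-1 4 -3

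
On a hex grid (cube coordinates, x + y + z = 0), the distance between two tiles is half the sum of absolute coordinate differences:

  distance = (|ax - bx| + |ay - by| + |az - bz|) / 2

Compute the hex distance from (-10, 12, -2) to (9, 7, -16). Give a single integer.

|ax - bx| = |-10 - 9| = 19
|ay - by| = |12 - 7| = 5
|az - bz| = |-2 - (-16)| = 14
distance = (19 + 5 + 14) / 2 = 38 / 2 = 19

Answer: 19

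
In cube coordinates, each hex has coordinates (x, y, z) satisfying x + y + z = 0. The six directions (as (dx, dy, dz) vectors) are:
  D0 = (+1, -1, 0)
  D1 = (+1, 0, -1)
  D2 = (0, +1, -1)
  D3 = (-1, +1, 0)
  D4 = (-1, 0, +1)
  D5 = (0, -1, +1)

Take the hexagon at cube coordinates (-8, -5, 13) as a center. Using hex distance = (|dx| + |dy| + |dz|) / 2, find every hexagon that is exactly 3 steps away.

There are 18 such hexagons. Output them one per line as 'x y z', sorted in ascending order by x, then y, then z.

Answer: -11 -5 16
-11 -4 15
-11 -3 14
-11 -2 13
-10 -6 16
-10 -2 12
-9 -7 16
-9 -2 11
-8 -8 16
-8 -2 10
-7 -8 15
-7 -3 10
-6 -8 14
-6 -4 10
-5 -8 13
-5 -7 12
-5 -6 11
-5 -5 10

Derivation:
Walk ring at distance 3 from (-8, -5, 13):
Start at center + D4*3 = (-11, -5, 16)
  hex 0: (-11, -5, 16)
  hex 1: (-10, -6, 16)
  hex 2: (-9, -7, 16)
  hex 3: (-8, -8, 16)
  hex 4: (-7, -8, 15)
  hex 5: (-6, -8, 14)
  hex 6: (-5, -8, 13)
  hex 7: (-5, -7, 12)
  hex 8: (-5, -6, 11)
  hex 9: (-5, -5, 10)
  hex 10: (-6, -4, 10)
  hex 11: (-7, -3, 10)
  hex 12: (-8, -2, 10)
  hex 13: (-9, -2, 11)
  hex 14: (-10, -2, 12)
  hex 15: (-11, -2, 13)
  hex 16: (-11, -3, 14)
  hex 17: (-11, -4, 15)
Sorted: 18 hexes.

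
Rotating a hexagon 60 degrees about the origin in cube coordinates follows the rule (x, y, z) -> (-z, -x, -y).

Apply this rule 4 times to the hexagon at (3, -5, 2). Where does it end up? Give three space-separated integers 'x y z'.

Answer: 2 3 -5

Derivation:
Start: (3, -5, 2)
Step 1: (3, -5, 2) -> (-(2), -(3), -(-5)) = (-2, -3, 5)
Step 2: (-2, -3, 5) -> (-(5), -(-2), -(-3)) = (-5, 2, 3)
Step 3: (-5, 2, 3) -> (-(3), -(-5), -(2)) = (-3, 5, -2)
Step 4: (-3, 5, -2) -> (-(-2), -(-3), -(5)) = (2, 3, -5)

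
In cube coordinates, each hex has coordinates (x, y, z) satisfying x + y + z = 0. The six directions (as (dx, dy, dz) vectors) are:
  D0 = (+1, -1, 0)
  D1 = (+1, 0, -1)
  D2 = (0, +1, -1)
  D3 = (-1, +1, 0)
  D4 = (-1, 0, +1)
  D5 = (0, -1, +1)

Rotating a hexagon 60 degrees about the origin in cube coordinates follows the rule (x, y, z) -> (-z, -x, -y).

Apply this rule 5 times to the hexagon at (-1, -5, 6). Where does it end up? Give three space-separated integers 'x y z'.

Start: (-1, -5, 6)
Step 1: (-1, -5, 6) -> (-(6), -(-1), -(-5)) = (-6, 1, 5)
Step 2: (-6, 1, 5) -> (-(5), -(-6), -(1)) = (-5, 6, -1)
Step 3: (-5, 6, -1) -> (-(-1), -(-5), -(6)) = (1, 5, -6)
Step 4: (1, 5, -6) -> (-(-6), -(1), -(5)) = (6, -1, -5)
Step 5: (6, -1, -5) -> (-(-5), -(6), -(-1)) = (5, -6, 1)

Answer: 5 -6 1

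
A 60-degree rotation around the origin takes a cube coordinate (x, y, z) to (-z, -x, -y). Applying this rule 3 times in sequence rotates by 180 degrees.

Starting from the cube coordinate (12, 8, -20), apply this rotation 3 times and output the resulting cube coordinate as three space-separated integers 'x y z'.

Start: (12, 8, -20)
Step 1: (12, 8, -20) -> (-(-20), -(12), -(8)) = (20, -12, -8)
Step 2: (20, -12, -8) -> (-(-8), -(20), -(-12)) = (8, -20, 12)
Step 3: (8, -20, 12) -> (-(12), -(8), -(-20)) = (-12, -8, 20)

Answer: -12 -8 20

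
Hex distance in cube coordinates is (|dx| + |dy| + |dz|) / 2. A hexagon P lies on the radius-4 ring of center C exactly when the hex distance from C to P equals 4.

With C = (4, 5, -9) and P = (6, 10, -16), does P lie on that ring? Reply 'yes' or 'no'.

Answer: no

Derivation:
|px - cx| = |6 - 4| = 2
|py - cy| = |10 - 5| = 5
|pz - cz| = |-16 - (-9)| = 7
distance = (2+5+7)/2 = 14/2 = 7
radius = 4; distance != radius -> no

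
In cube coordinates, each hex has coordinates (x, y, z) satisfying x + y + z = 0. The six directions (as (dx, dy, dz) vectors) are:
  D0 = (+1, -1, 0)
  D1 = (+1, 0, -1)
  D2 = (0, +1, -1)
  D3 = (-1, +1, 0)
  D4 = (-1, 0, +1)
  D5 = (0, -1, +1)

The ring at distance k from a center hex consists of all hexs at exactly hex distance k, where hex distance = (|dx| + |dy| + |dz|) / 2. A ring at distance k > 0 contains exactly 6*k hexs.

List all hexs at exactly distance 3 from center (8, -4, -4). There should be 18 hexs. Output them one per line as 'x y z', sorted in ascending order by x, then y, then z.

Answer: 5 -4 -1
5 -3 -2
5 -2 -3
5 -1 -4
6 -5 -1
6 -1 -5
7 -6 -1
7 -1 -6
8 -7 -1
8 -1 -7
9 -7 -2
9 -2 -7
10 -7 -3
10 -3 -7
11 -7 -4
11 -6 -5
11 -5 -6
11 -4 -7

Derivation:
Walk ring at distance 3 from (8, -4, -4):
Start at center + D4*3 = (5, -4, -1)
  hex 0: (5, -4, -1)
  hex 1: (6, -5, -1)
  hex 2: (7, -6, -1)
  hex 3: (8, -7, -1)
  hex 4: (9, -7, -2)
  hex 5: (10, -7, -3)
  hex 6: (11, -7, -4)
  hex 7: (11, -6, -5)
  hex 8: (11, -5, -6)
  hex 9: (11, -4, -7)
  hex 10: (10, -3, -7)
  hex 11: (9, -2, -7)
  hex 12: (8, -1, -7)
  hex 13: (7, -1, -6)
  hex 14: (6, -1, -5)
  hex 15: (5, -1, -4)
  hex 16: (5, -2, -3)
  hex 17: (5, -3, -2)
Sorted: 18 hexes.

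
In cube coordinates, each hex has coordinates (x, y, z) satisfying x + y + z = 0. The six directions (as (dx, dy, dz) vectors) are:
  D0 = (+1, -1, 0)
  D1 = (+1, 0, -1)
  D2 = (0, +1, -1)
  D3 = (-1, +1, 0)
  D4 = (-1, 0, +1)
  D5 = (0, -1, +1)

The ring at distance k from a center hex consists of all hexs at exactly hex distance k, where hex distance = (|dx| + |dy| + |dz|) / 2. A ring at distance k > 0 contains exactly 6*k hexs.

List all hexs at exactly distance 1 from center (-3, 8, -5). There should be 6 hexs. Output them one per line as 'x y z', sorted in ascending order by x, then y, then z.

Walk ring at distance 1 from (-3, 8, -5):
Start at center + D4*1 = (-4, 8, -4)
  hex 0: (-4, 8, -4)
  hex 1: (-3, 7, -4)
  hex 2: (-2, 7, -5)
  hex 3: (-2, 8, -6)
  hex 4: (-3, 9, -6)
  hex 5: (-4, 9, -5)
Sorted: 6 hexes.

Answer: -4 8 -4
-4 9 -5
-3 7 -4
-3 9 -6
-2 7 -5
-2 8 -6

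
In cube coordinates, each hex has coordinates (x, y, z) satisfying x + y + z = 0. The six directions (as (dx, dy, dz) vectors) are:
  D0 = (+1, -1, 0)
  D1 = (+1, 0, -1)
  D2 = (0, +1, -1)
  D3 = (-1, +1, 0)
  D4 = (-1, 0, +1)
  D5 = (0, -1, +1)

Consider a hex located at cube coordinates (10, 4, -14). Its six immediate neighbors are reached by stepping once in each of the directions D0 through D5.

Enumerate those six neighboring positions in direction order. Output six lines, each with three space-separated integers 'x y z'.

Center: (10, 4, -14). Add each direction:
  D0: (10, 4, -14) + (1, -1, 0) = (11, 3, -14)
  D1: (10, 4, -14) + (1, 0, -1) = (11, 4, -15)
  D2: (10, 4, -14) + (0, 1, -1) = (10, 5, -15)
  D3: (10, 4, -14) + (-1, 1, 0) = (9, 5, -14)
  D4: (10, 4, -14) + (-1, 0, 1) = (9, 4, -13)
  D5: (10, 4, -14) + (0, -1, 1) = (10, 3, -13)

Answer: 11 3 -14
11 4 -15
10 5 -15
9 5 -14
9 4 -13
10 3 -13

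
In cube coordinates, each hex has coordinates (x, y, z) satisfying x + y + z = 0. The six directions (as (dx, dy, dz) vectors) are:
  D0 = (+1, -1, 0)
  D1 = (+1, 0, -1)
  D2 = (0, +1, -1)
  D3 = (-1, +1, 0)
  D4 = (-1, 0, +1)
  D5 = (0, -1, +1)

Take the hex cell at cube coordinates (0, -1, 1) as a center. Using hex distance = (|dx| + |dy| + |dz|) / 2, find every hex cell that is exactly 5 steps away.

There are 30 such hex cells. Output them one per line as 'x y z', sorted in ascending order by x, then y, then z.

Answer: -5 -1 6
-5 0 5
-5 1 4
-5 2 3
-5 3 2
-5 4 1
-4 -2 6
-4 4 0
-3 -3 6
-3 4 -1
-2 -4 6
-2 4 -2
-1 -5 6
-1 4 -3
0 -6 6
0 4 -4
1 -6 5
1 3 -4
2 -6 4
2 2 -4
3 -6 3
3 1 -4
4 -6 2
4 0 -4
5 -6 1
5 -5 0
5 -4 -1
5 -3 -2
5 -2 -3
5 -1 -4

Derivation:
Walk ring at distance 5 from (0, -1, 1):
Start at center + D4*5 = (-5, -1, 6)
  hex 0: (-5, -1, 6)
  hex 1: (-4, -2, 6)
  hex 2: (-3, -3, 6)
  hex 3: (-2, -4, 6)
  hex 4: (-1, -5, 6)
  hex 5: (0, -6, 6)
  hex 6: (1, -6, 5)
  hex 7: (2, -6, 4)
  hex 8: (3, -6, 3)
  hex 9: (4, -6, 2)
  hex 10: (5, -6, 1)
  hex 11: (5, -5, 0)
  hex 12: (5, -4, -1)
  hex 13: (5, -3, -2)
  hex 14: (5, -2, -3)
  hex 15: (5, -1, -4)
  hex 16: (4, 0, -4)
  hex 17: (3, 1, -4)
  hex 18: (2, 2, -4)
  hex 19: (1, 3, -4)
  hex 20: (0, 4, -4)
  hex 21: (-1, 4, -3)
  hex 22: (-2, 4, -2)
  hex 23: (-3, 4, -1)
  hex 24: (-4, 4, 0)
  hex 25: (-5, 4, 1)
  hex 26: (-5, 3, 2)
  hex 27: (-5, 2, 3)
  hex 28: (-5, 1, 4)
  hex 29: (-5, 0, 5)
Sorted: 30 hexes.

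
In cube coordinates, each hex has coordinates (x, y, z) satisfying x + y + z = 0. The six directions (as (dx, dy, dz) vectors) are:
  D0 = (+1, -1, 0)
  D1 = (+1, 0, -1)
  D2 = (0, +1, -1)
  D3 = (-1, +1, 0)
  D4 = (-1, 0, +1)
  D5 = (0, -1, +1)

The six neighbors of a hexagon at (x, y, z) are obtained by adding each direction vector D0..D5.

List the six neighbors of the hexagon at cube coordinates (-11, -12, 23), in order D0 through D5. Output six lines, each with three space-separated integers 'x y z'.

Center: (-11, -12, 23). Add each direction:
  D0: (-11, -12, 23) + (1, -1, 0) = (-10, -13, 23)
  D1: (-11, -12, 23) + (1, 0, -1) = (-10, -12, 22)
  D2: (-11, -12, 23) + (0, 1, -1) = (-11, -11, 22)
  D3: (-11, -12, 23) + (-1, 1, 0) = (-12, -11, 23)
  D4: (-11, -12, 23) + (-1, 0, 1) = (-12, -12, 24)
  D5: (-11, -12, 23) + (0, -1, 1) = (-11, -13, 24)

Answer: -10 -13 23
-10 -12 22
-11 -11 22
-12 -11 23
-12 -12 24
-11 -13 24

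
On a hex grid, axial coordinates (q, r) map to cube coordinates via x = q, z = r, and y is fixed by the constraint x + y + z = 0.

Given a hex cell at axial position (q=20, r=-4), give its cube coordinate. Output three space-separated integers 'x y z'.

Answer: 20 -16 -4

Derivation:
x = q = 20
z = r = -4
y = -x - z = -(20) - (-4) = -16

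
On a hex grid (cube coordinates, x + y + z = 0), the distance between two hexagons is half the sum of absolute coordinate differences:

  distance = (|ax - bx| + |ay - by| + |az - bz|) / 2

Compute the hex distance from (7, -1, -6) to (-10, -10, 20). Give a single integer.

Answer: 26

Derivation:
|ax - bx| = |7 - (-10)| = 17
|ay - by| = |-1 - (-10)| = 9
|az - bz| = |-6 - 20| = 26
distance = (17 + 9 + 26) / 2 = 52 / 2 = 26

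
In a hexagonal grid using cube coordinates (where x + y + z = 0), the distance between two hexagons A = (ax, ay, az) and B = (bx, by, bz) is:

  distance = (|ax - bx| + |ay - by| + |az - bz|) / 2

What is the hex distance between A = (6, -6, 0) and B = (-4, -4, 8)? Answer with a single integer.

|ax - bx| = |6 - (-4)| = 10
|ay - by| = |-6 - (-4)| = 2
|az - bz| = |0 - 8| = 8
distance = (10 + 2 + 8) / 2 = 20 / 2 = 10

Answer: 10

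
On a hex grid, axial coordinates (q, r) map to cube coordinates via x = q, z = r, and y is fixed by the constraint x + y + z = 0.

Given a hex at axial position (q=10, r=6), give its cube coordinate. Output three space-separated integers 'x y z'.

Answer: 10 -16 6

Derivation:
x = q = 10
z = r = 6
y = -x - z = -(10) - (6) = -16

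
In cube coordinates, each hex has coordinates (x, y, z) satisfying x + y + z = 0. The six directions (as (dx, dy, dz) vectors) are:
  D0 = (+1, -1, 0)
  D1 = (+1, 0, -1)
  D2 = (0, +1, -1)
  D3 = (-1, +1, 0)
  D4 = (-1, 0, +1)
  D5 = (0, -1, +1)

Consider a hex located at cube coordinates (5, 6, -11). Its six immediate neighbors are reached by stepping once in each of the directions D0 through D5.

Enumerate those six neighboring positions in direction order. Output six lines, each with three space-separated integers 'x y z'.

Answer: 6 5 -11
6 6 -12
5 7 -12
4 7 -11
4 6 -10
5 5 -10

Derivation:
Center: (5, 6, -11). Add each direction:
  D0: (5, 6, -11) + (1, -1, 0) = (6, 5, -11)
  D1: (5, 6, -11) + (1, 0, -1) = (6, 6, -12)
  D2: (5, 6, -11) + (0, 1, -1) = (5, 7, -12)
  D3: (5, 6, -11) + (-1, 1, 0) = (4, 7, -11)
  D4: (5, 6, -11) + (-1, 0, 1) = (4, 6, -10)
  D5: (5, 6, -11) + (0, -1, 1) = (5, 5, -10)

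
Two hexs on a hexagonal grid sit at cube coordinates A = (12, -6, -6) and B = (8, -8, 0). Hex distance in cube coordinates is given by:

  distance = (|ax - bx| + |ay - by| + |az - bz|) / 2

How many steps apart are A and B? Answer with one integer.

Answer: 6

Derivation:
|ax - bx| = |12 - 8| = 4
|ay - by| = |-6 - (-8)| = 2
|az - bz| = |-6 - 0| = 6
distance = (4 + 2 + 6) / 2 = 12 / 2 = 6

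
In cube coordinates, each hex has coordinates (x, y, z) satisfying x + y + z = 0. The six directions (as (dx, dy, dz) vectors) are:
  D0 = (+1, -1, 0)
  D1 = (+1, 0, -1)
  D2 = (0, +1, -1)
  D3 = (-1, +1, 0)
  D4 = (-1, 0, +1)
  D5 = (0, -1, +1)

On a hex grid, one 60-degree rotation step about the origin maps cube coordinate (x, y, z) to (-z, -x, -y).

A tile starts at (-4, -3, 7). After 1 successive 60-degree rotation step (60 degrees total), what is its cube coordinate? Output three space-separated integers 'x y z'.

Start: (-4, -3, 7)
Step 1: (-4, -3, 7) -> (-(7), -(-4), -(-3)) = (-7, 4, 3)

Answer: -7 4 3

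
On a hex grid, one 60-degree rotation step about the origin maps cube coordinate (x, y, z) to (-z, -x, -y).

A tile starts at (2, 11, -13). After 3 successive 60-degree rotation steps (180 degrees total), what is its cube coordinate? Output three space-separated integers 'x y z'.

Start: (2, 11, -13)
Step 1: (2, 11, -13) -> (-(-13), -(2), -(11)) = (13, -2, -11)
Step 2: (13, -2, -11) -> (-(-11), -(13), -(-2)) = (11, -13, 2)
Step 3: (11, -13, 2) -> (-(2), -(11), -(-13)) = (-2, -11, 13)

Answer: -2 -11 13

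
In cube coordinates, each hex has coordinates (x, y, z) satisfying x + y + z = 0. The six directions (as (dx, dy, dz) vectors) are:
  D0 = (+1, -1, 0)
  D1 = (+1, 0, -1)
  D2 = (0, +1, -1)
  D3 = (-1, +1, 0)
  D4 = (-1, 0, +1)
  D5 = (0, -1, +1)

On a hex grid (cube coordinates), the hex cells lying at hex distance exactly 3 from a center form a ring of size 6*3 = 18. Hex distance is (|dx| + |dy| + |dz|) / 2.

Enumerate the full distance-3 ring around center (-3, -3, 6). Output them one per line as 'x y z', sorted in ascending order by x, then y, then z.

Answer: -6 -3 9
-6 -2 8
-6 -1 7
-6 0 6
-5 -4 9
-5 0 5
-4 -5 9
-4 0 4
-3 -6 9
-3 0 3
-2 -6 8
-2 -1 3
-1 -6 7
-1 -2 3
0 -6 6
0 -5 5
0 -4 4
0 -3 3

Derivation:
Walk ring at distance 3 from (-3, -3, 6):
Start at center + D4*3 = (-6, -3, 9)
  hex 0: (-6, -3, 9)
  hex 1: (-5, -4, 9)
  hex 2: (-4, -5, 9)
  hex 3: (-3, -6, 9)
  hex 4: (-2, -6, 8)
  hex 5: (-1, -6, 7)
  hex 6: (0, -6, 6)
  hex 7: (0, -5, 5)
  hex 8: (0, -4, 4)
  hex 9: (0, -3, 3)
  hex 10: (-1, -2, 3)
  hex 11: (-2, -1, 3)
  hex 12: (-3, 0, 3)
  hex 13: (-4, 0, 4)
  hex 14: (-5, 0, 5)
  hex 15: (-6, 0, 6)
  hex 16: (-6, -1, 7)
  hex 17: (-6, -2, 8)
Sorted: 18 hexes.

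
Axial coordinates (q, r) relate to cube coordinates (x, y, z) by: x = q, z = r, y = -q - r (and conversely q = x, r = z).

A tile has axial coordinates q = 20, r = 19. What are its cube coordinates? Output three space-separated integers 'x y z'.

x = q = 20
z = r = 19
y = -x - z = -(20) - (19) = -39

Answer: 20 -39 19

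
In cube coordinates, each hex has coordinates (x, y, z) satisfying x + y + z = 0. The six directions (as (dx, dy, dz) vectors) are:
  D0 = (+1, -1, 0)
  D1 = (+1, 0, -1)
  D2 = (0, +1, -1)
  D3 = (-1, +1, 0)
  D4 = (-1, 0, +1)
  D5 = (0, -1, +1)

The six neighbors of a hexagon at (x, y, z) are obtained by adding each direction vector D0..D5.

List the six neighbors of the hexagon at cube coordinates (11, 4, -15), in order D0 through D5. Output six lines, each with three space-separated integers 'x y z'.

Center: (11, 4, -15). Add each direction:
  D0: (11, 4, -15) + (1, -1, 0) = (12, 3, -15)
  D1: (11, 4, -15) + (1, 0, -1) = (12, 4, -16)
  D2: (11, 4, -15) + (0, 1, -1) = (11, 5, -16)
  D3: (11, 4, -15) + (-1, 1, 0) = (10, 5, -15)
  D4: (11, 4, -15) + (-1, 0, 1) = (10, 4, -14)
  D5: (11, 4, -15) + (0, -1, 1) = (11, 3, -14)

Answer: 12 3 -15
12 4 -16
11 5 -16
10 5 -15
10 4 -14
11 3 -14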